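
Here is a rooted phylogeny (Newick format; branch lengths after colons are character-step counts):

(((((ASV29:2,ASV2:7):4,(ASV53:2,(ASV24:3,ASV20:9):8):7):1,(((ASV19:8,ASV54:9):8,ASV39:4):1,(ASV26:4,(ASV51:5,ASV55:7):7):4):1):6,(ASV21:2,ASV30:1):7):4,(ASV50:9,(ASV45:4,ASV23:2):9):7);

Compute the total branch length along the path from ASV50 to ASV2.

38

The path runs ASV50 → … → MRCA → … → ASV2; the MRCA is the root of the tree.
Branch lengths along that path: 9 + 7 + 4 + 6 + 1 + 4 + 7 = 38.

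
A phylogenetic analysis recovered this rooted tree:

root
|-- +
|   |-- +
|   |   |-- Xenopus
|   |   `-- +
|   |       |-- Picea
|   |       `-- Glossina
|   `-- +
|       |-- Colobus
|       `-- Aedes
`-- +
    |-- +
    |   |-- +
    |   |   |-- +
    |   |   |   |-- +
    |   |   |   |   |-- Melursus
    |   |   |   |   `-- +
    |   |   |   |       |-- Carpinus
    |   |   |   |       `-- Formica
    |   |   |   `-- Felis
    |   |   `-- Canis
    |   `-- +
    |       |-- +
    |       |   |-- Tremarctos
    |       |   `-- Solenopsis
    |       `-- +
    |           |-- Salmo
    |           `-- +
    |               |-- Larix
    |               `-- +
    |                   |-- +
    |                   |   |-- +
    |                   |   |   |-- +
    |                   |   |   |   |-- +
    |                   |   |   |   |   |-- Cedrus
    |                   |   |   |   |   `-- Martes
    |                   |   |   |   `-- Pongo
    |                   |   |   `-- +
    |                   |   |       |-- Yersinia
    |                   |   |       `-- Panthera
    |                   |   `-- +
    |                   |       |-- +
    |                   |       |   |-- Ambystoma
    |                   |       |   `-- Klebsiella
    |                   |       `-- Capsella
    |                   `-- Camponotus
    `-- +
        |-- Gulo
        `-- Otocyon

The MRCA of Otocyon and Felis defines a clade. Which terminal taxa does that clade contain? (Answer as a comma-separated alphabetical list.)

Ambystoma, Camponotus, Canis, Capsella, Carpinus, Cedrus, Felis, Formica, Gulo, Klebsiella, Larix, Martes, Melursus, Otocyon, Panthera, Pongo, Salmo, Solenopsis, Tremarctos, Yersinia

Tracing Otocyon: it sits inside (Gulo,Otocyon).
Tracing Felis: it sits inside ((Melursus,(Carpinus,Formica)),Felis).
The smallest clade enclosing both is (((((Melursus,(Carpinus,Formica)),Felis),Canis),((Tremarctos,Solenopsis),(Salmo,(Larix,(((((Cedrus,Martes),Pongo),(Yersinia,Panthera)),((Ambystoma,Klebsiella),Capsella)),Camponotus))))),(Gulo,Otocyon)); the answer is its 20 terminal taxa in alphabetical order.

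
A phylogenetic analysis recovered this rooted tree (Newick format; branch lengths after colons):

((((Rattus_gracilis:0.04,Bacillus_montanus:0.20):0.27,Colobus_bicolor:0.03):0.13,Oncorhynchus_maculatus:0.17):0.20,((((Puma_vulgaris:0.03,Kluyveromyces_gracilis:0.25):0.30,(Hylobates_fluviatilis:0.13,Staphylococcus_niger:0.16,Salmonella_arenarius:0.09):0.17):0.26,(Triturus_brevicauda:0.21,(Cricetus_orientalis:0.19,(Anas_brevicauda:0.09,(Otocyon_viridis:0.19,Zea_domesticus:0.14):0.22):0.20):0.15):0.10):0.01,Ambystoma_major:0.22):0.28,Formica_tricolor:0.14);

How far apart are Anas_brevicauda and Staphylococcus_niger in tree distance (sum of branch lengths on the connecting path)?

The path runs Anas_brevicauda → … → MRCA → … → Staphylococcus_niger; the MRCA is the node subtending (((Puma_vulgaris,Kluyveromyces_gracilis),(Hylobates_fluviatilis,Staphylococcus_niger,Salmonella_arenarius)),(Triturus_brevicauda,(Cricetus_orientalis,(Anas_brevicauda,(Otocyon_viridis,Zea_domesticus))))).
Branch lengths along that path: 0.09 + 0.20 + 0.15 + 0.10 + 0.26 + 0.17 + 0.16 = 1.13.

1.13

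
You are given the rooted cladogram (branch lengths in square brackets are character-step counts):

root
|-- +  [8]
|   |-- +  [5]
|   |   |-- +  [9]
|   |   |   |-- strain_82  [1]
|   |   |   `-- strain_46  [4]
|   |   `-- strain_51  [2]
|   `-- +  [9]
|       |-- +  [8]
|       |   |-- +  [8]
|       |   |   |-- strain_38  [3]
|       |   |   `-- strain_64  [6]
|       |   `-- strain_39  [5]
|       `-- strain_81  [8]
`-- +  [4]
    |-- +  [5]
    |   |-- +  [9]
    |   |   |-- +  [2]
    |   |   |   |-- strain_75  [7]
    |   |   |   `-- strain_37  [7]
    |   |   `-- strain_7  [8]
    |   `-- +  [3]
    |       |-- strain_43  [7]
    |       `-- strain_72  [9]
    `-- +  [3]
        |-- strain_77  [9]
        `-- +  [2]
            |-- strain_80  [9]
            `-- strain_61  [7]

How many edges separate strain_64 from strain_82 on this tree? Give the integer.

7

The MRCA of strain_64 and strain_82 is the node subtending (((strain_82,strain_46),strain_51),(((strain_38,strain_64),strain_39),strain_81)).
From strain_64 up to that node: 4 branches. From strain_82 up to the same node: 3 branches. Total: 4 + 3 = 7.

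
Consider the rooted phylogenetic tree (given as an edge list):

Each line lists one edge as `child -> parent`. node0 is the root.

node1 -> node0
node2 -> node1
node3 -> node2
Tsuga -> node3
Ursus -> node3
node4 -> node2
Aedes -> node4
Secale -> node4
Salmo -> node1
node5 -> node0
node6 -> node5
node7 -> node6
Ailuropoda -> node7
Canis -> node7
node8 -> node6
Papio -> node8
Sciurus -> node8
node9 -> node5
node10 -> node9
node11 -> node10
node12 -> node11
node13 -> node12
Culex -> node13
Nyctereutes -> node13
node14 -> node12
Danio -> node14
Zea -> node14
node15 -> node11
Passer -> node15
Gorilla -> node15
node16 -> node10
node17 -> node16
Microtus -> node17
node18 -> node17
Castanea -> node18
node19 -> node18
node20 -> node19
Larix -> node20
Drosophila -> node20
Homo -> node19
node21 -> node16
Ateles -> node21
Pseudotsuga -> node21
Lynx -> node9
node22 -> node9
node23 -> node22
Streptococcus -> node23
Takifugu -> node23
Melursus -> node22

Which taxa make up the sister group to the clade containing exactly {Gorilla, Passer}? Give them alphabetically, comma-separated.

Culex, Danio, Nyctereutes, Zea

The clade containing exactly {Gorilla, Passer} attaches to the tree at the node subtending (((Culex,Nyctereutes),(Danio,Zea)),(Passer,Gorilla)).
The other lineage descending from that same node — the sister group — is ((Culex,Nyctereutes),(Danio,Zea)); its 4 tips in alphabetical order are the answer.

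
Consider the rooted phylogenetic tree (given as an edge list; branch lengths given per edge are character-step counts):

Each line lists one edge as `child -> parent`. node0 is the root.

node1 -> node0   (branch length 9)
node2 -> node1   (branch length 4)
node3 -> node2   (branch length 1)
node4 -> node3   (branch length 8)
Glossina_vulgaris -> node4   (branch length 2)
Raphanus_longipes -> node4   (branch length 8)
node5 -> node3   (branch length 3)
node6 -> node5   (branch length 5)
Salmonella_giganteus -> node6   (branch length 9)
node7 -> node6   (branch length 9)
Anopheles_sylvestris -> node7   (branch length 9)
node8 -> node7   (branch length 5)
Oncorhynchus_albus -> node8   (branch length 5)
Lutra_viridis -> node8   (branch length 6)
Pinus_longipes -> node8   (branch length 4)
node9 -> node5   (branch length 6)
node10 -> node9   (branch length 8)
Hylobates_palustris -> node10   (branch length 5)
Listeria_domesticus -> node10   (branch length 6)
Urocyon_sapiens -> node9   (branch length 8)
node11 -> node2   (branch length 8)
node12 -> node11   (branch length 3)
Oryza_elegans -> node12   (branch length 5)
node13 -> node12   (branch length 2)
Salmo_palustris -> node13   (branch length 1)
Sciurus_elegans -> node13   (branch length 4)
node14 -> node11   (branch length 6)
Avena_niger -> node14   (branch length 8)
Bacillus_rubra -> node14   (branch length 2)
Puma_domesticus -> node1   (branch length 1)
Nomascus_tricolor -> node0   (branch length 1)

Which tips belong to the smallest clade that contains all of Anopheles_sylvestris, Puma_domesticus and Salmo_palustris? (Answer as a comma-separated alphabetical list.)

Tracing Anopheles_sylvestris: it sits inside (Anopheles_sylvestris,(Oncorhynchus_albus,Lutra_viridis,Pinus_longipes)).
Tracing Puma_domesticus: it sits inside ((((Glossina_vulgaris,Raphanus_longipes),((Salmonella_giganteus,(Anopheles_sylvestris,(Oncorhynchus_albus,Lutra_viridis,Pinus_longipes))),((Hylobates_palustris,Listeria_domesticus),Urocyon_sapiens))),((Oryza_elegans,(Salmo_palustris,Sciurus_elegans)),(Avena_niger,Bacillus_rubra))),Puma_domesticus).
Tracing Salmo_palustris: it sits inside (Salmo_palustris,Sciurus_elegans).
The smallest clade enclosing all 3 is ((((Glossina_vulgaris,Raphanus_longipes),((Salmonella_giganteus,(Anopheles_sylvestris,(Oncorhynchus_albus,Lutra_viridis,Pinus_longipes))),((Hylobates_palustris,Listeria_domesticus),Urocyon_sapiens))),((Oryza_elegans,(Salmo_palustris,Sciurus_elegans)),(Avena_niger,Bacillus_rubra))),Puma_domesticus); the answer is its 16 terminal taxa in alphabetical order.

Anopheles_sylvestris, Avena_niger, Bacillus_rubra, Glossina_vulgaris, Hylobates_palustris, Listeria_domesticus, Lutra_viridis, Oncorhynchus_albus, Oryza_elegans, Pinus_longipes, Puma_domesticus, Raphanus_longipes, Salmo_palustris, Salmonella_giganteus, Sciurus_elegans, Urocyon_sapiens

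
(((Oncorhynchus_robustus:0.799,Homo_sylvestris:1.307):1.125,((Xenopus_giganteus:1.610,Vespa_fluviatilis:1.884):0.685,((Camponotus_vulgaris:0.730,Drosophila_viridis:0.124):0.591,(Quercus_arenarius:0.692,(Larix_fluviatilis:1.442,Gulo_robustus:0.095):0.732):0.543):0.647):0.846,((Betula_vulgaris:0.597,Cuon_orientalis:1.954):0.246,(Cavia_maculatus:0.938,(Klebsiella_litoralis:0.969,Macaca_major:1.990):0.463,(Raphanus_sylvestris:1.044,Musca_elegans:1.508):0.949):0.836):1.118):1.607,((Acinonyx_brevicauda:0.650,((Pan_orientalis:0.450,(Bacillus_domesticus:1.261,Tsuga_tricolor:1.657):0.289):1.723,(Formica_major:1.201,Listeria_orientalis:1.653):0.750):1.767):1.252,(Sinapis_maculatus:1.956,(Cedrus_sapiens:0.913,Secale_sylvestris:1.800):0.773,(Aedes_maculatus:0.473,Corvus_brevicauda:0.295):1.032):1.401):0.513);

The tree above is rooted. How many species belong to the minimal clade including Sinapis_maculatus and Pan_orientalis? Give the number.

11

The MRCA of Sinapis_maculatus and Pan_orientalis is the node subtending ((Acinonyx_brevicauda,((Pan_orientalis,(Bacillus_domesticus,Tsuga_tricolor)),(Formica_major,Listeria_orientalis))),(Sinapis_maculatus,(Cedrus_sapiens,Secale_sylvestris),(Aedes_maculatus,Corvus_brevicauda))).
That clade contains 11 terminal taxa: Acinonyx_brevicauda, Aedes_maculatus, Bacillus_domesticus, Cedrus_sapiens, Corvus_brevicauda, Formica_major, Listeria_orientalis, Pan_orientalis, Secale_sylvestris, Sinapis_maculatus, Tsuga_tricolor.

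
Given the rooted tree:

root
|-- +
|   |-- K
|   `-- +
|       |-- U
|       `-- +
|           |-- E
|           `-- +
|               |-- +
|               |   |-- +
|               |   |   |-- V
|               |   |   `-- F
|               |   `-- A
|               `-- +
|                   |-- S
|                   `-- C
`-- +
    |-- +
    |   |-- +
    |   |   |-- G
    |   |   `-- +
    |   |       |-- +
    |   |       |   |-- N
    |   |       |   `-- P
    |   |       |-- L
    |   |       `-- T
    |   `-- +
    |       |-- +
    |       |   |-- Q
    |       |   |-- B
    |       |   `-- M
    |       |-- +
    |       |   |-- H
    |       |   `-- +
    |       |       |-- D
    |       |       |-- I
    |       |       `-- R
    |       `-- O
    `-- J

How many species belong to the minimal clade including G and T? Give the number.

The MRCA of G and T is the node subtending (G,((N,P),L,T)).
That clade contains 5 terminal taxa: G, L, N, P, T.

5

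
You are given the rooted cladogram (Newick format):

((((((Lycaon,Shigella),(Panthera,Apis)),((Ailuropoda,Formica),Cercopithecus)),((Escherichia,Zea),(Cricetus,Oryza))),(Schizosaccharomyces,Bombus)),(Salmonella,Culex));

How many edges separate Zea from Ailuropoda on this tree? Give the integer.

The MRCA of Zea and Ailuropoda is the node subtending ((((Lycaon,Shigella),(Panthera,Apis)),((Ailuropoda,Formica),Cercopithecus)),((Escherichia,Zea),(Cricetus,Oryza))).
From Zea up to that node: 3 branches. From Ailuropoda up to the same node: 4 branches. Total: 3 + 4 = 7.

7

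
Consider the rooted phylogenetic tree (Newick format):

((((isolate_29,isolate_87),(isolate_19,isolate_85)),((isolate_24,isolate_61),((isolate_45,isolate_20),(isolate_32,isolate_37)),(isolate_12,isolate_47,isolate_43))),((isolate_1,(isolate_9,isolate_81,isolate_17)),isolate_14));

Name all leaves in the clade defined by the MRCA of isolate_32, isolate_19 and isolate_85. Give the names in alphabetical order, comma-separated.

isolate_12, isolate_19, isolate_20, isolate_24, isolate_29, isolate_32, isolate_37, isolate_43, isolate_45, isolate_47, isolate_61, isolate_85, isolate_87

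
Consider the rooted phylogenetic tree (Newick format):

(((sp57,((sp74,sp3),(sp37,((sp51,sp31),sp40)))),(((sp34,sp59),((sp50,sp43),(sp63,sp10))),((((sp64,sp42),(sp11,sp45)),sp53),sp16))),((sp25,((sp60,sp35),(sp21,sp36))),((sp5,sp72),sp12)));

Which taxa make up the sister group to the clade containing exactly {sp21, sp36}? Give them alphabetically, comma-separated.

sp35, sp60

The clade containing exactly {sp21, sp36} attaches to the tree at the node subtending ((sp60,sp35),(sp21,sp36)).
The other lineage descending from that same node — the sister group — is (sp60,sp35); its 2 tips in alphabetical order are the answer.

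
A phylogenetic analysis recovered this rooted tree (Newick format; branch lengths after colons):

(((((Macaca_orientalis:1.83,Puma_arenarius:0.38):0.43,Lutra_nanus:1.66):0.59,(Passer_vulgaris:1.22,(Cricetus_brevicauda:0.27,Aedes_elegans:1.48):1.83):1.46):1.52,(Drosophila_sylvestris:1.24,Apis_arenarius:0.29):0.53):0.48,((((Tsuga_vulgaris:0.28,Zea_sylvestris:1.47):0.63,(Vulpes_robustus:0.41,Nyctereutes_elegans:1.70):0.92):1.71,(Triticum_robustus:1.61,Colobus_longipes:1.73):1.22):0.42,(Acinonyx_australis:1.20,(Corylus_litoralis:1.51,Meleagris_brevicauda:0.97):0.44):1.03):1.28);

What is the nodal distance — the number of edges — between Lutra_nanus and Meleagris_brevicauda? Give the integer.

The MRCA of Lutra_nanus and Meleagris_brevicauda is the root of the tree.
From Lutra_nanus up to that node: 4 branches. From Meleagris_brevicauda up to the same node: 4 branches. Total: 4 + 4 = 8.

8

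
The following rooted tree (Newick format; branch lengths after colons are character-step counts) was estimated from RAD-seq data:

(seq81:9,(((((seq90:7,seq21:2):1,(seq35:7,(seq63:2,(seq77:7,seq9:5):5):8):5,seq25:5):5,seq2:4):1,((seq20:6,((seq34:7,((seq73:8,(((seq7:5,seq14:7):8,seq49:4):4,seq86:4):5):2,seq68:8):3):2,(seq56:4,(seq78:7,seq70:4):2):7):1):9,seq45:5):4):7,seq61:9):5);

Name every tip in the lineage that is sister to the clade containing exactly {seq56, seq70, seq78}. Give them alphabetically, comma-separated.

The clade containing exactly {seq56, seq70, seq78} attaches to the tree at the node subtending ((seq34,((seq73,(((seq7,seq14),seq49),seq86)),seq68)),(seq56,(seq78,seq70))).
The other lineage descending from that same node — the sister group — is (seq34,((seq73,(((seq7,seq14),seq49),seq86)),seq68)); its 7 tips in alphabetical order are the answer.

seq14, seq34, seq49, seq68, seq7, seq73, seq86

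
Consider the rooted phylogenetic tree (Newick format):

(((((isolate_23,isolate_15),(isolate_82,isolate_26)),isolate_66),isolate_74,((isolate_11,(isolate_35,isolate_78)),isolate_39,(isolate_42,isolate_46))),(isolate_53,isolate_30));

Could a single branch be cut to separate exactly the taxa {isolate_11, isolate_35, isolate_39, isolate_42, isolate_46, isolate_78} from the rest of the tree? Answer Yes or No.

Yes

The most recent common ancestor of these taxa subtends ((isolate_11,(isolate_35,isolate_78)),isolate_39,(isolate_42,isolate_46)).
That clade has exactly 6 tips — every listed taxon and nothing else — so the group is monophyletic.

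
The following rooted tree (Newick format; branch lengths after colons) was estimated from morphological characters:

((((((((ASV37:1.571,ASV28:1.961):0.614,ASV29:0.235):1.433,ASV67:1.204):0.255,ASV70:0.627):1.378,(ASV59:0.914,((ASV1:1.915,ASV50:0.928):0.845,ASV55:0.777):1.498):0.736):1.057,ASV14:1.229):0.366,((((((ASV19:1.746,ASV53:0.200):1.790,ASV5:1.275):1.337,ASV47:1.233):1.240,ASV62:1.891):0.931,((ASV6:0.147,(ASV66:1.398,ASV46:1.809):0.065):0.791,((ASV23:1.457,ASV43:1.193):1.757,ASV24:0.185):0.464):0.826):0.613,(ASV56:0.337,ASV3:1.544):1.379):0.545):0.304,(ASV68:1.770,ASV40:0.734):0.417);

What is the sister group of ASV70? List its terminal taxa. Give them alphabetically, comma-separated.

ASV28, ASV29, ASV37, ASV67

ASV70 attaches to the tree at the node subtending ((((ASV37,ASV28),ASV29),ASV67),ASV70).
The other lineage descending from that same node — the sister group — is (((ASV37,ASV28),ASV29),ASV67); its 4 tips in alphabetical order are the answer.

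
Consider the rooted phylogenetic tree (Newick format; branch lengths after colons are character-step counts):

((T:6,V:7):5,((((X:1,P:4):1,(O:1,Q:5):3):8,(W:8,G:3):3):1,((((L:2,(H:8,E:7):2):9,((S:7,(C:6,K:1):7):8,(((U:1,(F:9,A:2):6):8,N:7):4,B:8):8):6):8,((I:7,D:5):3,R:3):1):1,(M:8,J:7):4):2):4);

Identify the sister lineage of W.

G

W attaches to the tree at the node subtending (W,G).
The other lineage descending from that same node — the sister group — is the single tip G.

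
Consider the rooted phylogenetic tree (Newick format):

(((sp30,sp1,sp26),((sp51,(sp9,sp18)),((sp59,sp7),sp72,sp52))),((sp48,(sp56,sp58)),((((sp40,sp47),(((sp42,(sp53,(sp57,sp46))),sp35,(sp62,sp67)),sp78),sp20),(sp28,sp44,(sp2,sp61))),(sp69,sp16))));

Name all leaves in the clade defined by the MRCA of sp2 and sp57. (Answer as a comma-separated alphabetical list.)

sp2, sp20, sp28, sp35, sp40, sp42, sp44, sp46, sp47, sp53, sp57, sp61, sp62, sp67, sp78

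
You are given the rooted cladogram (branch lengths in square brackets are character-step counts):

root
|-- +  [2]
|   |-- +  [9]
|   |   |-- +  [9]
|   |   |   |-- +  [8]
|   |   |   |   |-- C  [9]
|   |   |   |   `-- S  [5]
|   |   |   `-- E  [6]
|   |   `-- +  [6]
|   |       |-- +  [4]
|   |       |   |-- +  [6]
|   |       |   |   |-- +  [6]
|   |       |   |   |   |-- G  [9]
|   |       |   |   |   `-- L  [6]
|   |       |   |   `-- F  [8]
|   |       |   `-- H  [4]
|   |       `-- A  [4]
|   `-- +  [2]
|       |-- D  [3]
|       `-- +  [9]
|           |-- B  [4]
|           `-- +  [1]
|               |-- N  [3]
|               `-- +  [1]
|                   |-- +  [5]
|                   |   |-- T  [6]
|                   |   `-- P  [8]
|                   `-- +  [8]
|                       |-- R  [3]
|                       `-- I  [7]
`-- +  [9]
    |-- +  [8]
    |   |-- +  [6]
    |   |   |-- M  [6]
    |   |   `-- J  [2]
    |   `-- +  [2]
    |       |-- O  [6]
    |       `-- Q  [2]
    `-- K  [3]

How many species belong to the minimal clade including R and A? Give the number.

15

The MRCA of R and A is the node subtending ((((C,S),E),((((G,L),F),H),A)),(D,(B,(N,((T,P),(R,I)))))).
That clade contains 15 terminal taxa: A, B, C, D, E, F, G, H, I, L, N, P, R, S, T.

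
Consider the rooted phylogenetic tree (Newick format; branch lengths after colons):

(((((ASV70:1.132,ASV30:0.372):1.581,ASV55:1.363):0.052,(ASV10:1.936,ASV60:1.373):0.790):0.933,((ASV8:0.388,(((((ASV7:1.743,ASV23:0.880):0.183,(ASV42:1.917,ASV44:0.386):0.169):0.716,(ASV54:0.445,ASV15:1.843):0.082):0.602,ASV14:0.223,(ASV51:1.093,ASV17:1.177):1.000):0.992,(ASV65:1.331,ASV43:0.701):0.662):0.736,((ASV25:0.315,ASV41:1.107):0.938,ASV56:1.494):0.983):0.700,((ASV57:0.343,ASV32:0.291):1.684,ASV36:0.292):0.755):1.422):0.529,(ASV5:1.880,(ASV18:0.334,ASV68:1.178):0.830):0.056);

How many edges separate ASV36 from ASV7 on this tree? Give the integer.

9

The MRCA of ASV36 and ASV7 is the node subtending ((ASV8,(((((ASV7,ASV23),(ASV42,ASV44)),(ASV54,ASV15)),ASV14,(ASV51,ASV17)),(ASV65,ASV43)),((ASV25,ASV41),ASV56)),((ASV57,ASV32),ASV36)).
From ASV36 up to that node: 2 branches. From ASV7 up to the same node: 7 branches. Total: 2 + 7 = 9.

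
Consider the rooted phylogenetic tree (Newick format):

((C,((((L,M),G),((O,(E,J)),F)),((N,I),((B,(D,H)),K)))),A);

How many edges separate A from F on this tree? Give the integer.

6

The MRCA of A and F is the root of the tree.
From A up to that node: 1 branch. From F up to the same node: 5 branches. Total: 1 + 5 = 6.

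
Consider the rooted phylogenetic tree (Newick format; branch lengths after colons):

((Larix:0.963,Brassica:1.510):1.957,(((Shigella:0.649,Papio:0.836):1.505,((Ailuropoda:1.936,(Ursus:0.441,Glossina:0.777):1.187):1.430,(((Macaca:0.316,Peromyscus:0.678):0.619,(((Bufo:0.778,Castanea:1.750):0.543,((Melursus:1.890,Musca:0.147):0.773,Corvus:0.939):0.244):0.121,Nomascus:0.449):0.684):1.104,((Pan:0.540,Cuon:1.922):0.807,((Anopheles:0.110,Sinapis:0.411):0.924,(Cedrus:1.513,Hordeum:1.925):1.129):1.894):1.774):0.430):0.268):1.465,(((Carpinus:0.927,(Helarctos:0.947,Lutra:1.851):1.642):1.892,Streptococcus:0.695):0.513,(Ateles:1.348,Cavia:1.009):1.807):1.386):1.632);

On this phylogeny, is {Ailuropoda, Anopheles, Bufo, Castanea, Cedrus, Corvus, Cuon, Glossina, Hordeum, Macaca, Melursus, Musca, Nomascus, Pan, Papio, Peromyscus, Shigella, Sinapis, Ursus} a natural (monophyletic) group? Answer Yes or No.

The most recent common ancestor of these taxa subtends ((Shigella,Papio),((Ailuropoda,(Ursus,Glossina)),(((Macaca,Peromyscus),(((Bufo,Castanea),((Melursus,Musca),Corvus)),Nomascus)),((Pan,Cuon),((Anopheles,Sinapis),(Cedrus,Hordeum)))))).
That clade has exactly 19 tips — every listed taxon and nothing else — so the group is monophyletic.

Yes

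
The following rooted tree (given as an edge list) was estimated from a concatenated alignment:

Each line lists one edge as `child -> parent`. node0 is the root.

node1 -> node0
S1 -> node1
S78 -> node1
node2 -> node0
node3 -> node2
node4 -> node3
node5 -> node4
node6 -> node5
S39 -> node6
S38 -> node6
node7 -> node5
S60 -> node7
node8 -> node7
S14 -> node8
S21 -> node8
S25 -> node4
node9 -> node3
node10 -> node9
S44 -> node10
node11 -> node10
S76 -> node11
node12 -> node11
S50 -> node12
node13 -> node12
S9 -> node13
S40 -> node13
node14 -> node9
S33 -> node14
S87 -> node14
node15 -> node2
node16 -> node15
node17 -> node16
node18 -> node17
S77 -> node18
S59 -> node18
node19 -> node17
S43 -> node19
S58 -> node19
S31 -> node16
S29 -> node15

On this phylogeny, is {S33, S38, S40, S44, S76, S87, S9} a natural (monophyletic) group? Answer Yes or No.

The MRCA of the listed taxa subtends ((((S39,S38),(S60,(S14,S21))),S25),((S44,(S76,(S50,(S9,S40)))),(S33,S87))).
That clade also contains S14, S21, S25, S39, S50, S60, which are not in the proposed group, so the group is not monophyletic.

No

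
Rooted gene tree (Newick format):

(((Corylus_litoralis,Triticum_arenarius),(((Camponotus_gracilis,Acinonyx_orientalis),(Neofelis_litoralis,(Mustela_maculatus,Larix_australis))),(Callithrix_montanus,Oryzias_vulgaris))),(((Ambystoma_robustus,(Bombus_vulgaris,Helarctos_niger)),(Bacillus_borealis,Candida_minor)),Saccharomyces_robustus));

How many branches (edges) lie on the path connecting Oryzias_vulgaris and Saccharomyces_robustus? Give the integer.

6

The MRCA of Oryzias_vulgaris and Saccharomyces_robustus is the root of the tree.
From Oryzias_vulgaris up to that node: 4 branches. From Saccharomyces_robustus up to the same node: 2 branches. Total: 4 + 2 = 6.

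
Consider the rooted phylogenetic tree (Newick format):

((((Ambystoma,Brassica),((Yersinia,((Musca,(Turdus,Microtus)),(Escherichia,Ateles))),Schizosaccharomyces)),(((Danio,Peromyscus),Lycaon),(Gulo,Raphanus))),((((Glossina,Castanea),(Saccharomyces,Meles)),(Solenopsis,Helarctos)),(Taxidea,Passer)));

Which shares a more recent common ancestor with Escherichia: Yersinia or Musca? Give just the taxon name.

Musca

The MRCA of Escherichia and Musca subtends ((Musca,(Turdus,Microtus)),(Escherichia,Ateles)) (5 taxa).
The MRCA of Escherichia and Yersinia subtends (Yersinia,((Musca,(Turdus,Microtus)),(Escherichia,Ateles))) (6 taxa).
The first is nested inside the second, so Escherichia shares a more recent common ancestor with Musca.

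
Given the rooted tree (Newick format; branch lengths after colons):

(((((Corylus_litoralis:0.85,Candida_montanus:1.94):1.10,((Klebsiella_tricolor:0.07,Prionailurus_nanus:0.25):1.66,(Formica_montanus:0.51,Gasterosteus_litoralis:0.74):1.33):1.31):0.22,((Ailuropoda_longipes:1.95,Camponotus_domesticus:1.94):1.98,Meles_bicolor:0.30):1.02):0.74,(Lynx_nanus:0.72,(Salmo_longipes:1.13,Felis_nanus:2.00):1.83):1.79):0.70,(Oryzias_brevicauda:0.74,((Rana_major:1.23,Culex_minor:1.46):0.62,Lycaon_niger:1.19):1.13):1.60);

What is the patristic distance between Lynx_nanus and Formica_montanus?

6.62

The path runs Lynx_nanus → … → MRCA → … → Formica_montanus; the MRCA is the node subtending ((((Corylus_litoralis,Candida_montanus),((Klebsiella_tricolor,Prionailurus_nanus),(Formica_montanus,Gasterosteus_litoralis))),((Ailuropoda_longipes,Camponotus_domesticus),Meles_bicolor)),(Lynx_nanus,(Salmo_longipes,Felis_nanus))).
Branch lengths along that path: 0.72 + 1.79 + 0.74 + 0.22 + 1.31 + 1.33 + 0.51 = 6.62.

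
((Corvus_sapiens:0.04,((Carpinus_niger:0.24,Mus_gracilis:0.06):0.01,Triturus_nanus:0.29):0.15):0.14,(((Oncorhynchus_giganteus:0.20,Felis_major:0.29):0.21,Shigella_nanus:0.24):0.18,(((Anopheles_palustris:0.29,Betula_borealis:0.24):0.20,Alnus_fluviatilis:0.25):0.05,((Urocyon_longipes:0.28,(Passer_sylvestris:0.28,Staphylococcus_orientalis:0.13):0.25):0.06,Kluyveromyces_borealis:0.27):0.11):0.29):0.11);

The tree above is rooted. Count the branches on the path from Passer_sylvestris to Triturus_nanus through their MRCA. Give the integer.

The MRCA of Passer_sylvestris and Triturus_nanus is the root of the tree.
From Passer_sylvestris up to that node: 6 branches. From Triturus_nanus up to the same node: 3 branches. Total: 6 + 3 = 9.

9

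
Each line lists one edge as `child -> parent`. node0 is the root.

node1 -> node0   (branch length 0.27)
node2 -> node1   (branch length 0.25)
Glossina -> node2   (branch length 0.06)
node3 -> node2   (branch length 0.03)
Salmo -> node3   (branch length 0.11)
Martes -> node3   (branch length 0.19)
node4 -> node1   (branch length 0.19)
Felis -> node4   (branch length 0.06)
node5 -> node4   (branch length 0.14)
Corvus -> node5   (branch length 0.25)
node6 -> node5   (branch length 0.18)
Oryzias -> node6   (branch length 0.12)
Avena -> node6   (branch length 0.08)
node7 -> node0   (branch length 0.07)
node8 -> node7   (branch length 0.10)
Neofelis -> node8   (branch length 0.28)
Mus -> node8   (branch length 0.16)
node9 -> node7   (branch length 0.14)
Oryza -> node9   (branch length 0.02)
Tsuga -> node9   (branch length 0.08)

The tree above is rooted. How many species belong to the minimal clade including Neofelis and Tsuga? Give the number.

4

The MRCA of Neofelis and Tsuga is the node subtending ((Neofelis,Mus),(Oryza,Tsuga)).
That clade contains 4 terminal taxa: Mus, Neofelis, Oryza, Tsuga.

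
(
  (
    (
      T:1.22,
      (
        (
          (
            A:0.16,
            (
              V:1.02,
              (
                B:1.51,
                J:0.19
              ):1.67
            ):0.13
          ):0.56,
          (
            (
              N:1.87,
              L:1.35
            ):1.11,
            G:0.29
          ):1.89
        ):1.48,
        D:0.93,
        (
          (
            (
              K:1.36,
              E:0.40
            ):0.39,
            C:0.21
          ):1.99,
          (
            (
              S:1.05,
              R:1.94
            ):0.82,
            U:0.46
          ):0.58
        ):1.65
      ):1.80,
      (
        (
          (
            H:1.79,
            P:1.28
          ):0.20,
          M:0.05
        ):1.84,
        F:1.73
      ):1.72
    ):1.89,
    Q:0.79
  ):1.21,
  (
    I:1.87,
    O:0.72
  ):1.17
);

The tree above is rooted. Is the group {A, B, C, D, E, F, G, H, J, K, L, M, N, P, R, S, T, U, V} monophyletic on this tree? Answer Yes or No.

Yes

The most recent common ancestor of these taxa subtends (T,(((A,(V,(B,J))),((N,L),G)),D,(((K,E),C),((S,R),U))),(((H,P),M),F)).
That clade has exactly 19 tips — every listed taxon and nothing else — so the group is monophyletic.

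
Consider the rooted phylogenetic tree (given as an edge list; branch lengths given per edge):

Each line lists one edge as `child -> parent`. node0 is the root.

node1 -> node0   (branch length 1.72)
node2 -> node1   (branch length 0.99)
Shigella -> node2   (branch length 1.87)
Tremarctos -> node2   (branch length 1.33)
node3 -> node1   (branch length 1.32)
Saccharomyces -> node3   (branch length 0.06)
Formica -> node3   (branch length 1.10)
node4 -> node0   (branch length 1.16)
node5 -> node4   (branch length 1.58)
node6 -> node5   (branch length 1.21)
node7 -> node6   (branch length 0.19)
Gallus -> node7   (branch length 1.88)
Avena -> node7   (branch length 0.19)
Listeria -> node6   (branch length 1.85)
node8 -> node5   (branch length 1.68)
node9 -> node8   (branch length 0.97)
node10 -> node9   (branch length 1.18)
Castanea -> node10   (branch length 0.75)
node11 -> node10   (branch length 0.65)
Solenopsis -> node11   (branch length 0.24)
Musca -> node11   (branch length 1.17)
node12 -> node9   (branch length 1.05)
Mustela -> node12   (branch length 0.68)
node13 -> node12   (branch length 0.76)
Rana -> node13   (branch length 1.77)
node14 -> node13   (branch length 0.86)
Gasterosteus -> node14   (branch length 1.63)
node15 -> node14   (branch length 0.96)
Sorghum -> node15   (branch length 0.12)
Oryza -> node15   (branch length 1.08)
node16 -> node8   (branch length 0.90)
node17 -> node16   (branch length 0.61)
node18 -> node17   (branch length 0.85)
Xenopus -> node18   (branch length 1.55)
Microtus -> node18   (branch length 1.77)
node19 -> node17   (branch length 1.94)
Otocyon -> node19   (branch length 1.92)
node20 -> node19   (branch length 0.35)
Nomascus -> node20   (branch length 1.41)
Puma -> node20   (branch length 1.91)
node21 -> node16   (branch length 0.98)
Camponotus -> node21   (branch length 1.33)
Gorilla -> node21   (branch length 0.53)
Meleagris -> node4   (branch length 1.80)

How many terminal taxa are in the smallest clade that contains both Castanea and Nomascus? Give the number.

The MRCA of Castanea and Nomascus is the node subtending (((Castanea,(Solenopsis,Musca)),(Mustela,(Rana,(Gasterosteus,(Sorghum,Oryza))))),(((Xenopus,Microtus),(Otocyon,(Nomascus,Puma))),(Camponotus,Gorilla))).
That clade contains 15 terminal taxa: Camponotus, Castanea, Gasterosteus, Gorilla, Microtus, Musca, Mustela, Nomascus, Oryza, Otocyon, Puma, Rana, Solenopsis, Sorghum, Xenopus.

15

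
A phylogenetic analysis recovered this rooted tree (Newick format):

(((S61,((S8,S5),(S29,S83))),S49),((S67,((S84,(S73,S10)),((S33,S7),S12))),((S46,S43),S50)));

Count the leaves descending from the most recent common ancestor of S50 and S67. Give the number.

The MRCA of S50 and S67 is the node subtending ((S67,((S84,(S73,S10)),((S33,S7),S12))),((S46,S43),S50)).
That clade contains 10 terminal taxa: S10, S12, S33, S43, S46, S50, S67, S7, S73, S84.

10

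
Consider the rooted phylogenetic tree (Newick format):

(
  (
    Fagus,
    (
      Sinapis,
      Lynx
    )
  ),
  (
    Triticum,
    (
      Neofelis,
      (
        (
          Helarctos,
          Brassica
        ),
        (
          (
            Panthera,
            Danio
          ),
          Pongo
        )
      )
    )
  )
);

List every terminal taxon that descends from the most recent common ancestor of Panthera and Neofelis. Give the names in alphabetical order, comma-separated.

Brassica, Danio, Helarctos, Neofelis, Panthera, Pongo

Tracing Panthera: it sits inside (Panthera,Danio).
Tracing Neofelis: it sits inside (Neofelis,((Helarctos,Brassica),((Panthera,Danio),Pongo))).
The smallest clade enclosing both is (Neofelis,((Helarctos,Brassica),((Panthera,Danio),Pongo))); the answer is its 6 terminal taxa in alphabetical order.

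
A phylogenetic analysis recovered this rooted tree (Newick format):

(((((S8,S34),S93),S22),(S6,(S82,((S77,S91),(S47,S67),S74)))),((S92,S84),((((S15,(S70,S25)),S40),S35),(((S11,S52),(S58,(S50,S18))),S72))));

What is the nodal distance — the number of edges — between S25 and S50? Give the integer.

10

The MRCA of S25 and S50 is the node subtending ((((S15,(S70,S25)),S40),S35),(((S11,S52),(S58,(S50,S18))),S72)).
From S25 up to that node: 5 branches. From S50 up to the same node: 5 branches. Total: 5 + 5 = 10.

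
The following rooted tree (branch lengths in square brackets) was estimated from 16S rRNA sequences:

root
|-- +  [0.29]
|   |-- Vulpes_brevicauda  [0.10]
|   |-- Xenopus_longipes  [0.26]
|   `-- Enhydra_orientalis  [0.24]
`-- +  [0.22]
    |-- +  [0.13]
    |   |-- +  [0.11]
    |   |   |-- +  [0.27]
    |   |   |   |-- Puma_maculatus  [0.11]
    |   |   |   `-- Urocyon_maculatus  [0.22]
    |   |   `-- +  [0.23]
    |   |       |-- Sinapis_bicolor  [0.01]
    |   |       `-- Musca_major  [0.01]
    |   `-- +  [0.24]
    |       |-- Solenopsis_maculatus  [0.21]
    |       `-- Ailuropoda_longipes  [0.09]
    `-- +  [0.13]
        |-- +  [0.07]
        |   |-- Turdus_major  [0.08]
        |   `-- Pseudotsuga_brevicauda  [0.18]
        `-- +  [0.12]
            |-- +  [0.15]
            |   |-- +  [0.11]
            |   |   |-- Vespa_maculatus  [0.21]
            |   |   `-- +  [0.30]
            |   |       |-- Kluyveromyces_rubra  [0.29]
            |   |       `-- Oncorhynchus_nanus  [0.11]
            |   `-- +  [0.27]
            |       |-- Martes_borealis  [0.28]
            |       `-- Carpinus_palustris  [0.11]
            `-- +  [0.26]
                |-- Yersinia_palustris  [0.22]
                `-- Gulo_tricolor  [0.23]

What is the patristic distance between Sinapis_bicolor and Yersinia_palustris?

1.21

The path runs Sinapis_bicolor → … → MRCA → … → Yersinia_palustris; the MRCA is the node subtending ((((Puma_maculatus,Urocyon_maculatus),(Sinapis_bicolor,Musca_major)),(Solenopsis_maculatus,Ailuropoda_longipes)),((Turdus_major,Pseudotsuga_brevicauda),(((Vespa_maculatus,(Kluyveromyces_rubra,Oncorhynchus_nanus)),(Martes_borealis,Carpinus_palustris)),(Yersinia_palustris,Gulo_tricolor)))).
Branch lengths along that path: 0.01 + 0.23 + 0.11 + 0.13 + 0.13 + 0.12 + 0.26 + 0.22 = 1.21.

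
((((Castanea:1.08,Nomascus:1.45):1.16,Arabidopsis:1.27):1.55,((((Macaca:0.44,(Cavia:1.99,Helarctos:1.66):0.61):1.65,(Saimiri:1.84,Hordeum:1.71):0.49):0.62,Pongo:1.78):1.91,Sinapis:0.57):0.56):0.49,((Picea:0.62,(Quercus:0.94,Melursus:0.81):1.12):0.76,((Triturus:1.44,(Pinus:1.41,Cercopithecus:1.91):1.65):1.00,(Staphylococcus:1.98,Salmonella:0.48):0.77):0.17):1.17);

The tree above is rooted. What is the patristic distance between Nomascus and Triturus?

8.43

The path runs Nomascus → … → MRCA → … → Triturus; the MRCA is the root of the tree.
Branch lengths along that path: 1.45 + 1.16 + 1.55 + 0.49 + 1.17 + 0.17 + 1.00 + 1.44 = 8.43.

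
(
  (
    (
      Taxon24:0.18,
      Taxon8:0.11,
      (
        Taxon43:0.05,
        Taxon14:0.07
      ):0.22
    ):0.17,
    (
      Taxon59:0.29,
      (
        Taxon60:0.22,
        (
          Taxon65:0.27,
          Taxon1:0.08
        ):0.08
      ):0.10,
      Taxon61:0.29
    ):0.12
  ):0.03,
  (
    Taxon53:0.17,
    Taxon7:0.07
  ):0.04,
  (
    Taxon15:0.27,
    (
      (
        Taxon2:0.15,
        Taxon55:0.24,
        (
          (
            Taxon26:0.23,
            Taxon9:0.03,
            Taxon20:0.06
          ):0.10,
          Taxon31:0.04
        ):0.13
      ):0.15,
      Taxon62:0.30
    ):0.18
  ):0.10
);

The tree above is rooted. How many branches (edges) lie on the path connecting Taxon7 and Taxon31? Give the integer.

7

The MRCA of Taxon7 and Taxon31 is the root of the tree.
From Taxon7 up to that node: 2 branches. From Taxon31 up to the same node: 5 branches. Total: 2 + 5 = 7.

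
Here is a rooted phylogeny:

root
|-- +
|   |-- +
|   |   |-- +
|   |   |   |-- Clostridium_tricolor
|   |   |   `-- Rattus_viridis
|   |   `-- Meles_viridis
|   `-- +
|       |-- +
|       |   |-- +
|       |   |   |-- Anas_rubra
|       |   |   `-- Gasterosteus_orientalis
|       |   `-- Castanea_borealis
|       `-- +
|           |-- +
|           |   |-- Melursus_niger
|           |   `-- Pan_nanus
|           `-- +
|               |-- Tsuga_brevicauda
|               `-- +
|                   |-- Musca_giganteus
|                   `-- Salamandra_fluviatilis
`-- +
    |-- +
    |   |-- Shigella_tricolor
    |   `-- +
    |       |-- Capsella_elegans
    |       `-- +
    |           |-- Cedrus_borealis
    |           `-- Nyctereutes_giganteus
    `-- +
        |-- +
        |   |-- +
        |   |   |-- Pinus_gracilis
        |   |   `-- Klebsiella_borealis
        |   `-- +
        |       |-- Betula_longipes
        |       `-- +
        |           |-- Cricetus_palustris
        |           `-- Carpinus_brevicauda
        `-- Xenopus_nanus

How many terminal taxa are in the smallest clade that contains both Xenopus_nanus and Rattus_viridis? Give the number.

21

The MRCA of Xenopus_nanus and Rattus_viridis is the root, so the clade is the entire tree.
That clade contains 21 terminal taxa: Anas_rubra, Betula_longipes, Capsella_elegans, Carpinus_brevicauda, Castanea_borealis, Cedrus_borealis, Clostridium_tricolor, Cricetus_palustris, Gasterosteus_orientalis, Klebsiella_borealis, Meles_viridis, Melursus_niger, Musca_giganteus, Nyctereutes_giganteus, Pan_nanus, Pinus_gracilis, Rattus_viridis, Salamandra_fluviatilis, Shigella_tricolor, Tsuga_brevicauda, Xenopus_nanus.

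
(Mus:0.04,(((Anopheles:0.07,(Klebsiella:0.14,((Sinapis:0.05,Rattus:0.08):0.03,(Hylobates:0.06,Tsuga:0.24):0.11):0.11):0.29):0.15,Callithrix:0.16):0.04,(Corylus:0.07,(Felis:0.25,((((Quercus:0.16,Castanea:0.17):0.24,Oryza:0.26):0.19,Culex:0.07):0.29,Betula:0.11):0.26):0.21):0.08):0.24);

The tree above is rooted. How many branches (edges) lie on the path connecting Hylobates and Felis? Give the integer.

9

The MRCA of Hylobates and Felis is the node subtending (((Anopheles,(Klebsiella,((Sinapis,Rattus),(Hylobates,Tsuga)))),Callithrix),(Corylus,(Felis,((((Quercus,Castanea),Oryza),Culex),Betula)))).
From Hylobates up to that node: 6 branches. From Felis up to the same node: 3 branches. Total: 6 + 3 = 9.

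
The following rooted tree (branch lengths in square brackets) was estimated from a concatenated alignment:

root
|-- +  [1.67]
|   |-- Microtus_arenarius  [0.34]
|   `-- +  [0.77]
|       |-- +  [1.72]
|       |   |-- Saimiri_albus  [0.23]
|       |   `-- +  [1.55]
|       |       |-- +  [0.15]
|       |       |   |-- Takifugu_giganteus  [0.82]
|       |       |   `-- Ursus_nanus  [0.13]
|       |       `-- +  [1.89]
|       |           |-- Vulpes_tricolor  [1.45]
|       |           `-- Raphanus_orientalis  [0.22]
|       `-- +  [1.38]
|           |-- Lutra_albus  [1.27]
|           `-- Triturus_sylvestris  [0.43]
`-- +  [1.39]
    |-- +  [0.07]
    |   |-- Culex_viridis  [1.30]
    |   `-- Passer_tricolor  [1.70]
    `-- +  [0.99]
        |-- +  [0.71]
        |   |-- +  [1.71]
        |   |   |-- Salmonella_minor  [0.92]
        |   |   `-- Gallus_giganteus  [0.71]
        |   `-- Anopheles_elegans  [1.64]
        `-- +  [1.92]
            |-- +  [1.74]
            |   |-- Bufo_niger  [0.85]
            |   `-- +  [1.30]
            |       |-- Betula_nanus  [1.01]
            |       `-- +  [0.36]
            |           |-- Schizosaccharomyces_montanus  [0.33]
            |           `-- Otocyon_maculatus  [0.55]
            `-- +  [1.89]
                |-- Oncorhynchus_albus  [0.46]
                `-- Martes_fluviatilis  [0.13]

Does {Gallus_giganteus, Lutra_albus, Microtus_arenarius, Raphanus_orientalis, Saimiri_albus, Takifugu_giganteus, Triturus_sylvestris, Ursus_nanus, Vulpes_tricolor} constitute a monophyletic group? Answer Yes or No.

No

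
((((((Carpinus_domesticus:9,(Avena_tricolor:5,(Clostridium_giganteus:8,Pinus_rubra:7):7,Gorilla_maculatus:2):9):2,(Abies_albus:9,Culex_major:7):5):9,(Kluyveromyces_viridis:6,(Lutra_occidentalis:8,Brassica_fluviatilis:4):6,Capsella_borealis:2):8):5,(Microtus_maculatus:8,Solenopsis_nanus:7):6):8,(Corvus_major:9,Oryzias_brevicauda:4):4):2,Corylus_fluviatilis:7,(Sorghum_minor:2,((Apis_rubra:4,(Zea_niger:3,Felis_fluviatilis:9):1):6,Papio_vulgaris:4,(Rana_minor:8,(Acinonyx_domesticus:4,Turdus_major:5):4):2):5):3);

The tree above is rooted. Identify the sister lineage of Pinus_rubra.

Clostridium_giganteus

Pinus_rubra attaches to the tree at the node subtending (Clostridium_giganteus,Pinus_rubra).
The other lineage descending from that same node — the sister group — is the single tip Clostridium_giganteus.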